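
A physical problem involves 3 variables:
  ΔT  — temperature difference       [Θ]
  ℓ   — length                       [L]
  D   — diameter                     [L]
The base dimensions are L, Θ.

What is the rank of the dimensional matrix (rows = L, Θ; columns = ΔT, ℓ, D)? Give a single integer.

2

Write exponents as rows L,Θ / cols ΔT,ℓ,D:
  L: [ 0  1  1]
  Θ: [ 1  0  0]
Row reduction gives pivot columns ΔT,ℓ; rank = 2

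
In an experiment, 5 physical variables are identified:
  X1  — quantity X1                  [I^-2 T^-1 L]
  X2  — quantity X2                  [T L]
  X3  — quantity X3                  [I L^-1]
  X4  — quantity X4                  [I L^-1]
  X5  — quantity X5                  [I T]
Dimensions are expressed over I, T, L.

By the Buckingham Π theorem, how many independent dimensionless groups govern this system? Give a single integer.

Dimensional matrix (I×T×L by X1×X2×X3×X4×X5):
  I: [-2  0  1  1  1]
  T: [-1  1  0  0  1]
  L: [ 1  1 -1 -1  0]
RREF → pivots at {X1,X2} ⇒ r = 2
5 vars − rank 2 = 3 Π groups

3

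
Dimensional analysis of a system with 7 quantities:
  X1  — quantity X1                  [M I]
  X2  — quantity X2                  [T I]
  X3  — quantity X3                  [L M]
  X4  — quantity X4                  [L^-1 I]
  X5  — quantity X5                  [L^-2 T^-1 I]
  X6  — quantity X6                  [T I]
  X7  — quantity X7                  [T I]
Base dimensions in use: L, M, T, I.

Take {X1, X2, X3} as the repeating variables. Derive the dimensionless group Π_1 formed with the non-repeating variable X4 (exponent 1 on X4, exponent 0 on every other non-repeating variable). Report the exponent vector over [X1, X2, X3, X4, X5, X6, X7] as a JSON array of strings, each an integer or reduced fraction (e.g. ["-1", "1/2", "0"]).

["-1", "0", "1", "1", "0", "0", "0"]

Write exponents as rows L,M,T,I / cols X1,X2,X3,X4,X5,X6,X7:
  L: [ 0  0  1 -1 -2  0  0]
  M: [ 1  0  1  0  0  0  0]
  T: [ 0  1  0  0 -1  1  1]
  I: [ 1  1  0  1  1  1  1]
RREF → pivots at {X1,X2,X3} ⇒ r = 3
Repeat: X1,X2,X3; free: X4,X5,X6,X7
RREF:
  r0: [   1    0    0    1    2    0    0]
  r1: [   0    1    0    0   -1    1    1]
  r2: [   0    0    1   -1   -2    0    0]
  r3: [   0    0    0    0    0    0    0]
Fix exponent of X4 at 1, X5 at 0, X6 at 0, X7 at 0; solve each RREF row for its pivot's exponent:
  r0: exp(X1) + (1)·1 = 0 ⇒ exp(X1) = -1
  r1: exp(X2) + (0)·1 = 0 ⇒ exp(X2) = 0
  r2: exp(X3) + (-1)·1 = 0 ⇒ exp(X3) = 1
Π_1 = X1^-1 · X3 · X4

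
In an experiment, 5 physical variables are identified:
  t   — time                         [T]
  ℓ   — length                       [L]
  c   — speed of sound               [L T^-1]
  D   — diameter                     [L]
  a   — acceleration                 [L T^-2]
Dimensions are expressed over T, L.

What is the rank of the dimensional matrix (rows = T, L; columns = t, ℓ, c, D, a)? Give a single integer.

Dimensional matrix (T×L by t×ℓ×c×D×a):
  T: [ 1  0 -1  0 -2]
  L: [ 0  1  1  1  1]
Echelon form has 2 nonzero rows (pivots: t,ℓ)

2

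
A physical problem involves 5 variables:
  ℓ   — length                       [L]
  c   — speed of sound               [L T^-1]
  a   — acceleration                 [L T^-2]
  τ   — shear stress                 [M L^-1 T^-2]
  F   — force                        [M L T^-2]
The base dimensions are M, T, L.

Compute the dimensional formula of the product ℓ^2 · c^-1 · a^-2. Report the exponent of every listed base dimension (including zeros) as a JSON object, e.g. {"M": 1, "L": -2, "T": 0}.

{"M": 0, "T": 5, "L": -1}

Write exponents as rows M,T,L / cols ℓ,c,a,τ,F:
  M: [ 0  0  0  1  1]
  T: [ 0 -1 -2 -2 -2]
  L: [ 1  1  1 -1  1]
  [M]: (2)·0+(-1)·0+(-2)·0 = 0
  [T]: (2)·0+(-1)·-1+(-2)·-2 = 5
  [L]: (2)·1+(-1)·1+(-2)·1 = -1
⇒ T^5 L^-1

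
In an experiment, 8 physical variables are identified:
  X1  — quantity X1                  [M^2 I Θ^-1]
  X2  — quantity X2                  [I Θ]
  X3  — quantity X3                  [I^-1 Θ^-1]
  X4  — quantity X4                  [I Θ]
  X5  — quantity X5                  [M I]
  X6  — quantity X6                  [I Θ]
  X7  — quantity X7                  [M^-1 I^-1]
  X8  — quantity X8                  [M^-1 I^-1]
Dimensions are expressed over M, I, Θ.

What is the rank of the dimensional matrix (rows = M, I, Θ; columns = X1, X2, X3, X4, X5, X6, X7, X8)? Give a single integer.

Dimensional matrix (M×I×Θ by X1×X2×X3×X4×X5×X6×X7×X8):
  M: [ 2  0  0  0  1  0 -1 -1]
  I: [ 1  1 -1  1  1  1 -1 -1]
  Θ: [-1  1 -1  1  0  1  0  0]
Echelon form has 2 nonzero rows (pivots: X1,X2)

2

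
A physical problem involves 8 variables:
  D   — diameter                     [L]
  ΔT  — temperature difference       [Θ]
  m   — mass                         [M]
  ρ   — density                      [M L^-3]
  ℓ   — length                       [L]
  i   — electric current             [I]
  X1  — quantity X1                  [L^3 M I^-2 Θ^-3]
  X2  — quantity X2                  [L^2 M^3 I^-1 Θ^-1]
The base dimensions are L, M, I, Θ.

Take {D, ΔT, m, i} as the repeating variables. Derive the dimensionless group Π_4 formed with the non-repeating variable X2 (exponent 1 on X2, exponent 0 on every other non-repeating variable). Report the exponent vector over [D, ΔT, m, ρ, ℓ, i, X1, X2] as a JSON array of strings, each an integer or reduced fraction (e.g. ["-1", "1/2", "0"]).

Exponent matrix [L,M,I,Θ] × [D,ΔT,m,ρ,ℓ,i,X1,X2]:
  L: [ 1  0  0 -3  1  0  3  2]
  M: [ 0  0  1  1  0  0  1  3]
  I: [ 0  0  0  0  0  1 -2 -1]
  Θ: [ 0  1  0  0  0  0 -3 -1]
Echelon form has 4 nonzero rows (pivots: D,ΔT,m,i)
Pivot set = {D,ΔT,m,i}, free = {ρ,ℓ,X1,X2}
RREF:
  r0: [   1    0    0   -3    1    0    3    2]
  r1: [   0    1    0    0    0    0   -3   -1]
  r2: [   0    0    1    1    0    0    1    3]
  r3: [   0    0    0    0    0    1   -2   -1]
Fix exponent of X2 at 1, ρ at 0, ℓ at 0, X1 at 0; solve each RREF row for its pivot's exponent:
  r0: exp(D) + (2)·1 = 0 ⇒ exp(D) = -2
  r1: exp(ΔT) + (-1)·1 = 0 ⇒ exp(ΔT) = 1
  r2: exp(m) + (3)·1 = 0 ⇒ exp(m) = -3
  r3: exp(i) + (-1)·1 = 0 ⇒ exp(i) = 1
Π_4 = D^-2 · ΔT · m^-3 · i · X2

["-2", "1", "-3", "0", "0", "1", "0", "1"]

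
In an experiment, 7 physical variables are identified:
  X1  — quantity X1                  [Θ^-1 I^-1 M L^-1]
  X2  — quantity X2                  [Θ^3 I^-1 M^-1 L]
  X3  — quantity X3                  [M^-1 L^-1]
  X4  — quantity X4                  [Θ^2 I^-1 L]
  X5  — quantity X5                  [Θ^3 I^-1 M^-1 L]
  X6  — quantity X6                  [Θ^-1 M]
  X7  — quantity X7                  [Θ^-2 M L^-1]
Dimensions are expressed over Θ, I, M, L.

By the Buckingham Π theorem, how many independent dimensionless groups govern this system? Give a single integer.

4

Dimensional matrix (Θ×I×M×L by X1×X2×X3×X4×X5×X6×X7):
  Θ: [-1  3  0  2  3 -1 -2]
  I: [-1 -1  0 -1 -1  0  0]
  M: [ 1 -1 -1  0 -1  1  1]
  L: [-1  1 -1  1  1  0 -1]
Echelon form has 3 nonzero rows (pivots: X1,X2,X3)
Π count = n − r = 7 − 3 = 4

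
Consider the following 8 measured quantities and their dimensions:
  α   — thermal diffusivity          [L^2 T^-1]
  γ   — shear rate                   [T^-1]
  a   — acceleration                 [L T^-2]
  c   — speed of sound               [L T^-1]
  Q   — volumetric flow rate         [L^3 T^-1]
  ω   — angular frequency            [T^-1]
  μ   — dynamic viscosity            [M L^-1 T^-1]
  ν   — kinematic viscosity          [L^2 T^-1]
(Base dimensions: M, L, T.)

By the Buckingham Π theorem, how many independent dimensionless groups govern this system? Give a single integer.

Exponent matrix [M,L,T] × [α,γ,a,c,Q,ω,μ,ν]:
  M: [ 0  0  0  0  0  0  1  0]
  L: [ 2  0  1  1  3  0 -1  2]
  T: [-1 -1 -2 -1 -1 -1 -1 -1]
Echelon form has 3 nonzero rows (pivots: α,γ,μ)
8 vars − rank 3 = 5 Π groups

5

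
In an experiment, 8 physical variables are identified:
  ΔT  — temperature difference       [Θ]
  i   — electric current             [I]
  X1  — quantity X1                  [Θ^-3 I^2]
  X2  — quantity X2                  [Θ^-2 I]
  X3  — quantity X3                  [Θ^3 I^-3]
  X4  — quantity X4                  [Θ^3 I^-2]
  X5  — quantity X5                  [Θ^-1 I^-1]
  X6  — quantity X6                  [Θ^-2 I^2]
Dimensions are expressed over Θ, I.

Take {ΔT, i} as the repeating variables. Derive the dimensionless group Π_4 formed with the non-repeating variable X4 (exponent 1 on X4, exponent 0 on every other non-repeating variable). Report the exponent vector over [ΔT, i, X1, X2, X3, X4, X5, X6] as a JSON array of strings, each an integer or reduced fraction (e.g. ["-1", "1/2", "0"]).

["-3", "2", "0", "0", "0", "1", "0", "0"]

Dimensional matrix (Θ×I by ΔT×i×X1×X2×X3×X4×X5×X6):
  Θ: [ 1  0 -3 -2  3  3 -1 -2]
  I: [ 0  1  2  1 -3 -2 -1  2]
Echelon form has 2 nonzero rows (pivots: ΔT,i)
Repeat: ΔT,i; free: X1,X2,X3,X4,X5,X6
RREF:
  r0: [   1    0   -3   -2    3    3   -1   -2]
  r1: [   0    1    2    1   -3   -2   -1    2]
Fix exponent of X4 at 1, X1 at 0, X2 at 0, X3 at 0, X5 at 0, X6 at 0; solve each RREF row for its pivot's exponent:
  r0: exp(ΔT) + (3)·1 = 0 ⇒ exp(ΔT) = -3
  r1: exp(i) + (-2)·1 = 0 ⇒ exp(i) = 2
Π_4 = ΔT^-3 · i^2 · X4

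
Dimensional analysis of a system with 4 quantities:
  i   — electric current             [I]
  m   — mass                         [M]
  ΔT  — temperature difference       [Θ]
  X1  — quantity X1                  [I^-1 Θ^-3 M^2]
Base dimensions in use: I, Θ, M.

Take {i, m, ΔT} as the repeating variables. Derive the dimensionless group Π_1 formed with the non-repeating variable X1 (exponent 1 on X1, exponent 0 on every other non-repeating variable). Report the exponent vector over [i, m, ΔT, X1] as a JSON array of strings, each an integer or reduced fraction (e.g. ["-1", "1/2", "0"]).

["1", "-2", "3", "1"]

Write exponents as rows I,Θ,M / cols i,m,ΔT,X1:
  I: [ 1  0  0 -1]
  Θ: [ 0  0  1 -3]
  M: [ 0  1  0  2]
Echelon form has 3 nonzero rows (pivots: i,m,ΔT)
Pivot set = {i,m,ΔT}, free = {X1}
RREF:
  r0: [   1    0    0   -1]
  r1: [   0    1    0    2]
  r2: [   0    0    1   -3]
Fix exponent of X1 at 1; solve each RREF row for its pivot's exponent:
  r0: exp(i) + (-1)·1 = 0 ⇒ exp(i) = 1
  r1: exp(m) + (2)·1 = 0 ⇒ exp(m) = -2
  r2: exp(ΔT) + (-3)·1 = 0 ⇒ exp(ΔT) = 3
Π_1 = i · m^-2 · ΔT^3 · X1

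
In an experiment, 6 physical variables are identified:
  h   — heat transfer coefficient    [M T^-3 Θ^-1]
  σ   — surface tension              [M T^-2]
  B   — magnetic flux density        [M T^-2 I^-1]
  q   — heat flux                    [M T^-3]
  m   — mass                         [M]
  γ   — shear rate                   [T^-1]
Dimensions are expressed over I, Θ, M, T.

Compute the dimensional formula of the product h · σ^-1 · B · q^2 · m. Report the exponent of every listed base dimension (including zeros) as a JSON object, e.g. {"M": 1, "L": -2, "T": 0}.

{"I": -1, "Θ": -1, "M": 4, "T": -9}

Dimensional matrix (I×Θ×M×T by h×σ×B×q×m×γ):
  I: [ 0  0 -1  0  0  0]
  Θ: [-1  0  0  0  0  0]
  M: [ 1  1  1  1  1  0]
  T: [-3 -2 -2 -3  0 -1]
  [I]: (1)·0+(-1)·0+(1)·-1+(2)·0+(1)·0 = -1
  [Θ]: (1)·-1+(-1)·0+(1)·0+(2)·0+(1)·0 = -1
  [M]: (1)·1+(-1)·1+(1)·1+(2)·1+(1)·1 = 4
  [T]: (1)·-3+(-1)·-2+(1)·-2+(2)·-3+(1)·0 = -9
⇒ I^-1 Θ^-1 M^4 T^-9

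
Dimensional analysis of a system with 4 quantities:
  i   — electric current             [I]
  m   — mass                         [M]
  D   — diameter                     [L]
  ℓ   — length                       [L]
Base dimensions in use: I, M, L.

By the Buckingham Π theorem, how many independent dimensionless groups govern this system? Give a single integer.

Exponent matrix [I,M,L] × [i,m,D,ℓ]:
  I: [ 1  0  0  0]
  M: [ 0  1  0  0]
  L: [ 0  0  1  1]
RREF → pivots at {i,m,D} ⇒ r = 3
4 vars − rank 3 = 1 Π group

1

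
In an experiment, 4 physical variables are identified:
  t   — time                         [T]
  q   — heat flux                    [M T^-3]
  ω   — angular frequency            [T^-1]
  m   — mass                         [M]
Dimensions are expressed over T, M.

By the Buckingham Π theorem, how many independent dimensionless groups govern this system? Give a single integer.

Write exponents as rows T,M / cols t,q,ω,m:
  T: [ 1 -3 -1  0]
  M: [ 0  1  0  1]
Echelon form has 2 nonzero rows (pivots: t,q)
4 vars − rank 2 = 2 Π groups

2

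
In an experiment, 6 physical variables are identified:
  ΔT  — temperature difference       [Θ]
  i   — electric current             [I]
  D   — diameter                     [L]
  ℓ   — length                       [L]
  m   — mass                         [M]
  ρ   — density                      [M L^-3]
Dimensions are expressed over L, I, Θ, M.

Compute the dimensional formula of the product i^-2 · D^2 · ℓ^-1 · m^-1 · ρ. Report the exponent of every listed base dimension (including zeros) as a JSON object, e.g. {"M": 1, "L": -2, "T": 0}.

Exponent matrix [L,I,Θ,M] × [ΔT,i,D,ℓ,m,ρ]:
  L: [ 0  0  1  1  0 -3]
  I: [ 0  1  0  0  0  0]
  Θ: [ 1  0  0  0  0  0]
  M: [ 0  0  0  0  1  1]
  [L]: (-2)·0+(2)·1+(-1)·1+(-1)·0+(1)·-3 = -2
  [I]: (-2)·1+(2)·0+(-1)·0+(-1)·0+(1)·0 = -2
  [Θ]: (-2)·0+(2)·0+(-1)·0+(-1)·0+(1)·0 = 0
  [M]: (-2)·0+(2)·0+(-1)·0+(-1)·1+(1)·1 = 0
⇒ L^-2 I^-2

{"L": -2, "I": -2, "Θ": 0, "M": 0}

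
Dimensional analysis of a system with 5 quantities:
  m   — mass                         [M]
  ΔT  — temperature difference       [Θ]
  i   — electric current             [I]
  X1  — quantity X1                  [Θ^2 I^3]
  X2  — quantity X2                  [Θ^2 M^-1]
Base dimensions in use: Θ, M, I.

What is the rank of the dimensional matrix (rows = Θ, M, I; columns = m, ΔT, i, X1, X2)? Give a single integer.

3

Write exponents as rows Θ,M,I / cols m,ΔT,i,X1,X2:
  Θ: [ 0  1  0  2  2]
  M: [ 1  0  0  0 -1]
  I: [ 0  0  1  3  0]
Echelon form has 3 nonzero rows (pivots: m,ΔT,i)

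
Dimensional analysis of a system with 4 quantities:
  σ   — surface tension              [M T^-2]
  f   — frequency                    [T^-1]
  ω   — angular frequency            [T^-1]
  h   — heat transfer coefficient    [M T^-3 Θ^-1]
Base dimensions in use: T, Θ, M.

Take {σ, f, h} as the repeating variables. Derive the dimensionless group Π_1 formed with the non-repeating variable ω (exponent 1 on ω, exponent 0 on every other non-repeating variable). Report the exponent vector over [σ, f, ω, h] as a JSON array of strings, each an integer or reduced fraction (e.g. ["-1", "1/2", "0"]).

["0", "-1", "1", "0"]

Write exponents as rows T,Θ,M / cols σ,f,ω,h:
  T: [-2 -1 -1 -3]
  Θ: [ 0  0  0 -1]
  M: [ 1  0  0  1]
Echelon form has 3 nonzero rows (pivots: σ,f,h)
Pivot set = {σ,f,h}, free = {ω}
RREF:
  r0: [   1    0    0    0]
  r1: [   0    1    1    0]
  r2: [   0    0    0    1]
Fix exponent of ω at 1; solve each RREF row for its pivot's exponent:
  r0: exp(σ) + (0)·1 = 0 ⇒ exp(σ) = 0
  r1: exp(f) + (1)·1 = 0 ⇒ exp(f) = -1
  r2: exp(h) + (0)·1 = 0 ⇒ exp(h) = 0
Π_1 = f^-1 · ω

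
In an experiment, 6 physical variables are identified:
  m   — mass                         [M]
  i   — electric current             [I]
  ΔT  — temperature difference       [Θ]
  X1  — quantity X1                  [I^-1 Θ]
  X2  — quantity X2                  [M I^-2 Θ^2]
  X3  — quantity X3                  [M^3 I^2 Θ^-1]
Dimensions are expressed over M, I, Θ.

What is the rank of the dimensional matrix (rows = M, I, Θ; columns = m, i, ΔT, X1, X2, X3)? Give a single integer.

3

Write exponents as rows M,I,Θ / cols m,i,ΔT,X1,X2,X3:
  M: [ 1  0  0  0  1  3]
  I: [ 0  1  0 -1 -2  2]
  Θ: [ 0  0  1  1  2 -1]
RREF → pivots at {m,i,ΔT} ⇒ r = 3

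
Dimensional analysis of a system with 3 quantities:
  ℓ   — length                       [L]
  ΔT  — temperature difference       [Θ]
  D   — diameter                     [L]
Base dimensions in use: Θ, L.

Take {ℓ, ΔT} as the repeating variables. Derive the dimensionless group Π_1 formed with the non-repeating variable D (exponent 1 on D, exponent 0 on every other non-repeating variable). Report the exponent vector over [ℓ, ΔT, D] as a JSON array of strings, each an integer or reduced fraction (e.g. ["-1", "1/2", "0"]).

Write exponents as rows Θ,L / cols ℓ,ΔT,D:
  Θ: [ 0  1  0]
  L: [ 1  0  1]
RREF → pivots at {ℓ,ΔT} ⇒ r = 2
Repeat: ℓ,ΔT; free: D
RREF:
  r0: [   1    0    1]
  r1: [   0    1    0]
Fix exponent of D at 1; solve each RREF row for its pivot's exponent:
  r0: exp(ℓ) + (1)·1 = 0 ⇒ exp(ℓ) = -1
  r1: exp(ΔT) + (0)·1 = 0 ⇒ exp(ΔT) = 0
Π_1 = ℓ^-1 · D

["-1", "0", "1"]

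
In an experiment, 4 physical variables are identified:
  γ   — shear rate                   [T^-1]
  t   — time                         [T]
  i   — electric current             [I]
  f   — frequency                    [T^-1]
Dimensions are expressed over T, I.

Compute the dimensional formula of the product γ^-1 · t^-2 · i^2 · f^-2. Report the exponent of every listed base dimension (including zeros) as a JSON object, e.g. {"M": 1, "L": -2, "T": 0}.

{"T": 1, "I": 2}

Exponent matrix [T,I] × [γ,t,i,f]:
  T: [-1  1  0 -1]
  I: [ 0  0  1  0]
  [T]: (-1)·-1+(-2)·1+(2)·0+(-2)·-1 = 1
  [I]: (-1)·0+(-2)·0+(2)·1+(-2)·0 = 2
⇒ T I^2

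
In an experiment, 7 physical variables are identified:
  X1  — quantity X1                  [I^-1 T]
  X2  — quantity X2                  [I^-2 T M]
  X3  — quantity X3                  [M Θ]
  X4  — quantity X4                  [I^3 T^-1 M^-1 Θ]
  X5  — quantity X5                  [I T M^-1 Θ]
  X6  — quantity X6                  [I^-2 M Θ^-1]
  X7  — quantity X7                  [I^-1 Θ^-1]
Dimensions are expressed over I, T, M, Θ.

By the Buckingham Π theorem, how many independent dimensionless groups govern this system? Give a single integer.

Dimensional matrix (I×T×M×Θ by X1×X2×X3×X4×X5×X6×X7):
  I: [-1 -2  0  3  1 -2 -1]
  T: [ 1  1  0 -1  1  0  0]
  M: [ 0  1  1 -1 -1  1  0]
  Θ: [ 0  0  1  1  1 -1 -1]
Echelon form has 3 nonzero rows (pivots: X1,X2,X3)
Π count = n − r = 7 − 3 = 4

4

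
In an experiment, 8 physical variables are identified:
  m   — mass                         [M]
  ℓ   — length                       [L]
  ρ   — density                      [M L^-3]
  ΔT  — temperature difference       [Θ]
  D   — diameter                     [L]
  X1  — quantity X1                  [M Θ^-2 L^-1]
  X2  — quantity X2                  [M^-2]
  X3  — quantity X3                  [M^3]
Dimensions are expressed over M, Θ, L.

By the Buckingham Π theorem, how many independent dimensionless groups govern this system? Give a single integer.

5

Dimensional matrix (M×Θ×L by m×ℓ×ρ×ΔT×D×X1×X2×X3):
  M: [ 1  0  1  0  0  1 -2  3]
  Θ: [ 0  0  0  1  0 -2  0  0]
  L: [ 0  1 -3  0  1 -1  0  0]
Echelon form has 3 nonzero rows (pivots: m,ℓ,ΔT)
n=8, r=3 ⇒ 5 dimensionless groups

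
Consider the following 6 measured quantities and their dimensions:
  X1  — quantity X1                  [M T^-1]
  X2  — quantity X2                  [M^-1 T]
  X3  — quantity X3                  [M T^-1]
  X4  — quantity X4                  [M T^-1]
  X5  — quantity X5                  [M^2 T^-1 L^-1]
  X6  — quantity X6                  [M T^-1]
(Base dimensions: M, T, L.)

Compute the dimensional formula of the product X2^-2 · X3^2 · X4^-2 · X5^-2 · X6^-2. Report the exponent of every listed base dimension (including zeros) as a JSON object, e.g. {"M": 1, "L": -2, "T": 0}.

{"M": -4, "T": 2, "L": 2}

Write exponents as rows M,T,L / cols X1,X2,X3,X4,X5,X6:
  M: [ 1 -1  1  1  2  1]
  T: [-1  1 -1 -1 -1 -1]
  L: [ 0  0  0  0 -1  0]
  [M]: (-2)·-1+(2)·1+(-2)·1+(-2)·2+(-2)·1 = -4
  [T]: (-2)·1+(2)·-1+(-2)·-1+(-2)·-1+(-2)·-1 = 2
  [L]: (-2)·0+(2)·0+(-2)·0+(-2)·-1+(-2)·0 = 2
⇒ M^-4 T^2 L^2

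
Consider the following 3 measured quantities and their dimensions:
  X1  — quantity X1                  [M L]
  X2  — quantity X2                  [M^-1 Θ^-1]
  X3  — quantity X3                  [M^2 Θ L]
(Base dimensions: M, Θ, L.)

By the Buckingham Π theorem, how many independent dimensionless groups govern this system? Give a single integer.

Write exponents as rows M,Θ,L / cols X1,X2,X3:
  M: [ 1 -1  2]
  Θ: [ 0 -1  1]
  L: [ 1  0  1]
Row reduction gives pivot columns X1,X2; rank = 2
3 vars − rank 2 = 1 Π group

1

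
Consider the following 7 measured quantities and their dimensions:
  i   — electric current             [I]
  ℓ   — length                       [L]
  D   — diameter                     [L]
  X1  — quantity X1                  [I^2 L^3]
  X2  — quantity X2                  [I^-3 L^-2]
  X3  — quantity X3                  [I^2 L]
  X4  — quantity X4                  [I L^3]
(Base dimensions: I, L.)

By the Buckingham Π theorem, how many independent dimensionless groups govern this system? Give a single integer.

5

Write exponents as rows I,L / cols i,ℓ,D,X1,X2,X3,X4:
  I: [ 1  0  0  2 -3  2  1]
  L: [ 0  1  1  3 -2  1  3]
RREF → pivots at {i,ℓ} ⇒ r = 2
n=7, r=2 ⇒ 5 dimensionless groups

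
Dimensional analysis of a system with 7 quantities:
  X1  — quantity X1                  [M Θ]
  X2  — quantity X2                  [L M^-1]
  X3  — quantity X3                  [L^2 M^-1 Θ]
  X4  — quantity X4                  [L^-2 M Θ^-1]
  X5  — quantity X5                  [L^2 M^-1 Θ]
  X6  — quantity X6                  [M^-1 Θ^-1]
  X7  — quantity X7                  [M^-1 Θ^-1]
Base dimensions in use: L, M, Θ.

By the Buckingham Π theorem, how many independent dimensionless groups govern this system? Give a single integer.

Write exponents as rows L,M,Θ / cols X1,X2,X3,X4,X5,X6,X7:
  L: [ 0  1  2 -2  2  0  0]
  M: [ 1 -1 -1  1 -1 -1 -1]
  Θ: [ 1  0  1 -1  1 -1 -1]
Row reduction gives pivot columns X1,X2; rank = 2
7 vars − rank 2 = 5 Π groups

5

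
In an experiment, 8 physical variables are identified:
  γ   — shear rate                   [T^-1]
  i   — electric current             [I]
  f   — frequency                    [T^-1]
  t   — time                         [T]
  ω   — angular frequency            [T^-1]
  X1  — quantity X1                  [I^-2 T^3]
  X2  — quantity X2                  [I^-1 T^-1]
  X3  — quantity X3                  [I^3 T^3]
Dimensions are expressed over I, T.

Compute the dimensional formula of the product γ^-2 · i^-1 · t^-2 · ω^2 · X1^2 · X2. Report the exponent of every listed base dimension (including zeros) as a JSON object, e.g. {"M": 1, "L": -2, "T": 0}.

Dimensional matrix (I×T by γ×i×f×t×ω×X1×X2×X3):
  I: [ 0  1  0  0  0 -2 -1  3]
  T: [-1  0 -1  1 -1  3 -1  3]
  [I]: (-2)·0+(-1)·1+(-2)·0+(2)·0+(2)·-2+(1)·-1 = -6
  [T]: (-2)·-1+(-1)·0+(-2)·1+(2)·-1+(2)·3+(1)·-1 = 3
⇒ I^-6 T^3

{"I": -6, "T": 3}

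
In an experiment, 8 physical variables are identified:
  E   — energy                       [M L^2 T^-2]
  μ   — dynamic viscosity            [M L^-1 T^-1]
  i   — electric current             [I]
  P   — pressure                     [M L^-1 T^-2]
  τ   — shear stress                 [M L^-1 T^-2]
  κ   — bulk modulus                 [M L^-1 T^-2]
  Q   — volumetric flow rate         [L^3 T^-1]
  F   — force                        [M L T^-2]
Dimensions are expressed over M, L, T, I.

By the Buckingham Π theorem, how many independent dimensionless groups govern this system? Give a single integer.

4

Write exponents as rows M,L,T,I / cols E,μ,i,P,τ,κ,Q,F:
  M: [ 1  1  0  1  1  1  0  1]
  L: [ 2 -1  0 -1 -1 -1  3  1]
  T: [-2 -1  0 -2 -2 -2 -1 -2]
  I: [ 0  0  1  0  0  0  0  0]
Row reduction gives pivot columns E,μ,i,P; rank = 4
n=8, r=4 ⇒ 4 dimensionless groups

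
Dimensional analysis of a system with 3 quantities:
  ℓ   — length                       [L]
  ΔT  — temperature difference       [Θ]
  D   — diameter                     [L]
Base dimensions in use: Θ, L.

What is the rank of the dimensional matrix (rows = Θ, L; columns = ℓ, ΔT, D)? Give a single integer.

Dimensional matrix (Θ×L by ℓ×ΔT×D):
  Θ: [ 0  1  0]
  L: [ 1  0  1]
RREF → pivots at {ℓ,ΔT} ⇒ r = 2

2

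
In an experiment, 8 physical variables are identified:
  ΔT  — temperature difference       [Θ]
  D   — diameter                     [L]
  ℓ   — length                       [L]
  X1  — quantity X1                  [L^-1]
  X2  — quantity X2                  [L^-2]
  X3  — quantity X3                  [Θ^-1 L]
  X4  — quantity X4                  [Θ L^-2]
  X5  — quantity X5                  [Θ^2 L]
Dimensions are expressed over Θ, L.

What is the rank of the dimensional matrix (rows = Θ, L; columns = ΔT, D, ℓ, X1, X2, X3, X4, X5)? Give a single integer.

Exponent matrix [Θ,L] × [ΔT,D,ℓ,X1,X2,X3,X4,X5]:
  Θ: [ 1  0  0  0  0 -1  1  2]
  L: [ 0  1  1 -1 -2  1 -2  1]
RREF → pivots at {ΔT,D} ⇒ r = 2

2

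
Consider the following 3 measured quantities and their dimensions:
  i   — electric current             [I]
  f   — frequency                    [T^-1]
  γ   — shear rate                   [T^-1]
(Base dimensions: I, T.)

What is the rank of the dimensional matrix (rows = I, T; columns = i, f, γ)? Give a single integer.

Dimensional matrix (I×T by i×f×γ):
  I: [ 1  0  0]
  T: [ 0 -1 -1]
RREF → pivots at {i,f} ⇒ r = 2

2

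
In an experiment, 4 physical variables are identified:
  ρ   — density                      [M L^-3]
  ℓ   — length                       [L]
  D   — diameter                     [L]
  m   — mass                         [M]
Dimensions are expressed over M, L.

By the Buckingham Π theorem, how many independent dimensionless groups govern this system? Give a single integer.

2

Dimensional matrix (M×L by ρ×ℓ×D×m):
  M: [ 1  0  0  1]
  L: [-3  1  1  0]
RREF → pivots at {ρ,ℓ} ⇒ r = 2
n=4, r=2 ⇒ 2 dimensionless groups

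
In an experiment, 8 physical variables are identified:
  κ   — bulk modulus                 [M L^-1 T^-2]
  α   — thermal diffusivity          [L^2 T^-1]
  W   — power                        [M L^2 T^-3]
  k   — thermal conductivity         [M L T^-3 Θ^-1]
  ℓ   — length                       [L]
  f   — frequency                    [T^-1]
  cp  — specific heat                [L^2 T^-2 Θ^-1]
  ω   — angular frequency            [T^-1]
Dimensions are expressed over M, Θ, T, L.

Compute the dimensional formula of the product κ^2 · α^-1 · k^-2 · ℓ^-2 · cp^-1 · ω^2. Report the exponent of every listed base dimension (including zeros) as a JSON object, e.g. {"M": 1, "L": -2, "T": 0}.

Dimensional matrix (M×Θ×T×L by κ×α×W×k×ℓ×f×cp×ω):
  M: [ 1  0  1  1  0  0  0  0]
  Θ: [ 0  0  0 -1  0  0 -1  0]
  T: [-2 -1 -3 -3  0 -1 -2 -1]
  L: [-1  2  2  1  1  0  2  0]
  [M]: (2)·1+(-1)·0+(-2)·1+(-2)·0+(-1)·0+(2)·0 = 0
  [Θ]: (2)·0+(-1)·0+(-2)·-1+(-2)·0+(-1)·-1+(2)·0 = 3
  [T]: (2)·-2+(-1)·-1+(-2)·-3+(-2)·0+(-1)·-2+(2)·-1 = 3
  [L]: (2)·-1+(-1)·2+(-2)·1+(-2)·1+(-1)·2+(2)·0 = -10
⇒ Θ^3 T^3 L^-10

{"M": 0, "Θ": 3, "T": 3, "L": -10}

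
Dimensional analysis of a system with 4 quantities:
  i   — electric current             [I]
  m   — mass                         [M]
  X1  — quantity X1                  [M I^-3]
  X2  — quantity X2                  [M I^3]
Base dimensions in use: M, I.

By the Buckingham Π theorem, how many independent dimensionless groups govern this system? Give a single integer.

Exponent matrix [M,I] × [i,m,X1,X2]:
  M: [ 0  1  1  1]
  I: [ 1  0 -3  3]
RREF → pivots at {i,m} ⇒ r = 2
4 vars − rank 2 = 2 Π groups

2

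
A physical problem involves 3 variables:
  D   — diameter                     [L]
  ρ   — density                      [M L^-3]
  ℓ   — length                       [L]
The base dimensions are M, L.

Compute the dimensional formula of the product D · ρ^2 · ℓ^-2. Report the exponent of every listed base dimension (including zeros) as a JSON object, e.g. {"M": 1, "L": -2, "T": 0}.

{"M": 2, "L": -7}

Dimensional matrix (M×L by D×ρ×ℓ):
  M: [ 0  1  0]
  L: [ 1 -3  1]
  [M]: (1)·0+(2)·1+(-2)·0 = 2
  [L]: (1)·1+(2)·-3+(-2)·1 = -7
⇒ M^2 L^-7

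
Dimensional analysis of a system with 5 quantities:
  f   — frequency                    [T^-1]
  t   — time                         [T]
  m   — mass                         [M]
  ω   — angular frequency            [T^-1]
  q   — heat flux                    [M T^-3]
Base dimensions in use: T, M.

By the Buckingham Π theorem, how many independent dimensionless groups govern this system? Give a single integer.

3

Write exponents as rows T,M / cols f,t,m,ω,q:
  T: [-1  1  0 -1 -3]
  M: [ 0  0  1  0  1]
RREF → pivots at {f,m} ⇒ r = 2
Π count = n − r = 5 − 2 = 3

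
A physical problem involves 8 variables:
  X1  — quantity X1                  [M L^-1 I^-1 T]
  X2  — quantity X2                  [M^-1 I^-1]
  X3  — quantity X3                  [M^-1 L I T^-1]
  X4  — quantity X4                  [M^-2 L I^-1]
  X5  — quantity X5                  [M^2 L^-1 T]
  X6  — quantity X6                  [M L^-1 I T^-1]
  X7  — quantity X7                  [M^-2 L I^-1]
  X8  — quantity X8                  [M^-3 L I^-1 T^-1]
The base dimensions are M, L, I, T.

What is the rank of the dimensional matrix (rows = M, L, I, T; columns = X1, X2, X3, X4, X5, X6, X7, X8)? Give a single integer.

Exponent matrix [M,L,I,T] × [X1,X2,X3,X4,X5,X6,X7,X8]:
  M: [ 1 -1 -1 -2  2  1 -2 -3]
  L: [-1  0  1  1 -1 -1  1  1]
  I: [-1 -1  1 -1  0  1 -1 -1]
  T: [ 1  0 -1  0  1 -1  0 -1]
Echelon form has 3 nonzero rows (pivots: X1,X2,X4)

3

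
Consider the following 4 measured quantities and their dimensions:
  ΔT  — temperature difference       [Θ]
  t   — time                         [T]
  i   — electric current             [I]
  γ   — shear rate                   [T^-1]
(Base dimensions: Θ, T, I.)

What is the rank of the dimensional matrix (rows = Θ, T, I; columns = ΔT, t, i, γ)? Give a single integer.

3

Exponent matrix [Θ,T,I] × [ΔT,t,i,γ]:
  Θ: [ 1  0  0  0]
  T: [ 0  1  0 -1]
  I: [ 0  0  1  0]
RREF → pivots at {ΔT,t,i} ⇒ r = 3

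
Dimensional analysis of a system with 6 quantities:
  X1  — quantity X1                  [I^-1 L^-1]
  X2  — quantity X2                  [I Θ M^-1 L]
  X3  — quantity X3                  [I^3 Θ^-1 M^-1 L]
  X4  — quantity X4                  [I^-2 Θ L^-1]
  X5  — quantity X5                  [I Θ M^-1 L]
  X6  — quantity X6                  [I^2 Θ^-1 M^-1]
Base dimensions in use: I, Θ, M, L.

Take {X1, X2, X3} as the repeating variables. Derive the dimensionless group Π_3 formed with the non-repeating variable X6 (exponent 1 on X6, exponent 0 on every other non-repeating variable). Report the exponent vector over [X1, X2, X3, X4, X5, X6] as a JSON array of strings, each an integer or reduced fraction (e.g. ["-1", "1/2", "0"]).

Exponent matrix [I,Θ,M,L] × [X1,X2,X3,X4,X5,X6]:
  I: [-1  1  3 -2  1  2]
  Θ: [ 0  1 -1  1  1 -1]
  M: [ 0 -1 -1  0 -1 -1]
  L: [-1  1  1 -1  1  0]
Echelon form has 3 nonzero rows (pivots: X1,X2,X3)
Pivot set = {X1,X2,X3}, free = {X4,X5,X6}
RREF:
  r0: [   1    0    0    1    0    1]
  r1: [   0    1    0  1/2    1    0]
  r2: [   0    0    1 -1/2    0    1]
  r3: [   0    0    0    0    0    0]
Fix exponent of X6 at 1, X4 at 0, X5 at 0; solve each RREF row for its pivot's exponent:
  r0: exp(X1) + (1)·1 = 0 ⇒ exp(X1) = -1
  r1: exp(X2) + (0)·1 = 0 ⇒ exp(X2) = 0
  r2: exp(X3) + (1)·1 = 0 ⇒ exp(X3) = -1
Π_3 = X1^-1 · X3^-1 · X6

["-1", "0", "-1", "0", "0", "1"]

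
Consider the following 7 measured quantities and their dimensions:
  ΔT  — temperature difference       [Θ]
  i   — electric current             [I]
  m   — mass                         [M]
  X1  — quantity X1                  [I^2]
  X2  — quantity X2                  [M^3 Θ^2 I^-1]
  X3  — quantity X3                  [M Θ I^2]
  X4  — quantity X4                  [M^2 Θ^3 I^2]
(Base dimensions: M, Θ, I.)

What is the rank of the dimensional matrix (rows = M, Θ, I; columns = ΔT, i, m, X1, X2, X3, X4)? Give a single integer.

Exponent matrix [M,Θ,I] × [ΔT,i,m,X1,X2,X3,X4]:
  M: [ 0  0  1  0  3  1  2]
  Θ: [ 1  0  0  0  2  1  3]
  I: [ 0  1  0  2 -1  2  2]
Echelon form has 3 nonzero rows (pivots: ΔT,i,m)

3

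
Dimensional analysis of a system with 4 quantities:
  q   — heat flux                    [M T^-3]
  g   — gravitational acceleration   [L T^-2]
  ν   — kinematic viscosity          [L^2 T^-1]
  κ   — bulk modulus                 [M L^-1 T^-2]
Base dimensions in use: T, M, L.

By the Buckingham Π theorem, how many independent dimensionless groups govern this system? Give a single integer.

1

Dimensional matrix (T×M×L by q×g×ν×κ):
  T: [-3 -2 -1 -2]
  M: [ 1  0  0  1]
  L: [ 0  1  2 -1]
Echelon form has 3 nonzero rows (pivots: q,g,ν)
n=4, r=3 ⇒ 1 dimensionless group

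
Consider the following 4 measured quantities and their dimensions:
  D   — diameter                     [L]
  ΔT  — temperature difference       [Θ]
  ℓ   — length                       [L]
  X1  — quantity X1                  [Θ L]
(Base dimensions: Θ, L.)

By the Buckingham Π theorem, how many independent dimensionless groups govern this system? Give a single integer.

Write exponents as rows Θ,L / cols D,ΔT,ℓ,X1:
  Θ: [ 0  1  0  1]
  L: [ 1  0  1  1]
RREF → pivots at {D,ΔT} ⇒ r = 2
n=4, r=2 ⇒ 2 dimensionless groups

2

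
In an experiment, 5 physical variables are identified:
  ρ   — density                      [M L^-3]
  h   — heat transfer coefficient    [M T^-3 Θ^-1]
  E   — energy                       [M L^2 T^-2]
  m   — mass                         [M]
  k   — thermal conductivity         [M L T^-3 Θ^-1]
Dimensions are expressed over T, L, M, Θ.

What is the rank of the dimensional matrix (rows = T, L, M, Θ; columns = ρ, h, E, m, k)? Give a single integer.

Write exponents as rows T,L,M,Θ / cols ρ,h,E,m,k:
  T: [ 0 -3 -2  0 -3]
  L: [-3  0  2  0  1]
  M: [ 1  1  1  1  1]
  Θ: [ 0 -1  0  0 -1]
Echelon form has 4 nonzero rows (pivots: ρ,h,E,m)

4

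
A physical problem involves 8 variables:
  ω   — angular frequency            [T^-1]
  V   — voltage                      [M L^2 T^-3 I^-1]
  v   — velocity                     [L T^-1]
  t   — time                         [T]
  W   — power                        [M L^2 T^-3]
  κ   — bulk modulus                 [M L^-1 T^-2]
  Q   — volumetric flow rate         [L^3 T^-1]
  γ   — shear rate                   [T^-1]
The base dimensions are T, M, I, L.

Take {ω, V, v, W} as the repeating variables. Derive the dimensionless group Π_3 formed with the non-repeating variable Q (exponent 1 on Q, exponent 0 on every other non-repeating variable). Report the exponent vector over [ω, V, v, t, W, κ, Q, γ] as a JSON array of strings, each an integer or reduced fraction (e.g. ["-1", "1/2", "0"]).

Write exponents as rows T,M,I,L / cols ω,V,v,t,W,κ,Q,γ:
  T: [-1 -3 -1  1 -3 -2 -1 -1]
  M: [ 0  1  0  0  1  1  0  0]
  I: [ 0 -1  0  0  0  0  0  0]
  L: [ 0  2  1  0  2 -1  3  0]
Row reduction gives pivot columns ω,V,v,W; rank = 4
Repeat: ω,V,v,W; free: t,κ,Q,γ
RREF:
  r0: [   1    0    0   -1    0    2   -2    1]
  r1: [   0    1    0    0    0    0    0    0]
  r2: [   0    0    1    0    0   -3    3    0]
  r3: [   0    0    0    0    1    1    0    0]
Fix exponent of Q at 1, t at 0, κ at 0, γ at 0; solve each RREF row for its pivot's exponent:
  r0: exp(ω) + (-2)·1 = 0 ⇒ exp(ω) = 2
  r1: exp(V) + (0)·1 = 0 ⇒ exp(V) = 0
  r2: exp(v) + (3)·1 = 0 ⇒ exp(v) = -3
  r3: exp(W) + (0)·1 = 0 ⇒ exp(W) = 0
Π_3 = ω^2 · v^-3 · Q

["2", "0", "-3", "0", "0", "0", "1", "0"]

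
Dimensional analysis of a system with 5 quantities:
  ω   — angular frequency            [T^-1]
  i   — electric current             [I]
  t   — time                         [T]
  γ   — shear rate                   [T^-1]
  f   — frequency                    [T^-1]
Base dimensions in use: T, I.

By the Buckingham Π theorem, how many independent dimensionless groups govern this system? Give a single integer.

Dimensional matrix (T×I by ω×i×t×γ×f):
  T: [-1  0  1 -1 -1]
  I: [ 0  1  0  0  0]
Echelon form has 2 nonzero rows (pivots: ω,i)
Π count = n − r = 5 − 2 = 3

3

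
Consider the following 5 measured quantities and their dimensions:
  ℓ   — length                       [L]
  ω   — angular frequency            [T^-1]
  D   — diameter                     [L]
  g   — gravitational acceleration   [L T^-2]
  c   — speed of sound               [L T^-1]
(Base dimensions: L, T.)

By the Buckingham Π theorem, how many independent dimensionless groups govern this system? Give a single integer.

Exponent matrix [L,T] × [ℓ,ω,D,g,c]:
  L: [ 1  0  1  1  1]
  T: [ 0 -1  0 -2 -1]
RREF → pivots at {ℓ,ω} ⇒ r = 2
n=5, r=2 ⇒ 3 dimensionless groups

3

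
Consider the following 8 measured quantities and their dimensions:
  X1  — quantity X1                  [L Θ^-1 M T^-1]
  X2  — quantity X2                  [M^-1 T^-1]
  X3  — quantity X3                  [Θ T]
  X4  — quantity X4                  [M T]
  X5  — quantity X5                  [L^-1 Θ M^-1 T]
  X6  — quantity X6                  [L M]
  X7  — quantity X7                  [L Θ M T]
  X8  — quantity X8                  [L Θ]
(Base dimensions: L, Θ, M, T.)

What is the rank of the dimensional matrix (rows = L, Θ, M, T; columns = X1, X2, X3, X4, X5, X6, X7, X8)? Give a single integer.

3

Write exponents as rows L,Θ,M,T / cols X1,X2,X3,X4,X5,X6,X7,X8:
  L: [ 1  0  0  0 -1  1  1  1]
  Θ: [-1  0  1  0  1  0  1  1]
  M: [ 1 -1  0  1 -1  1  1  0]
  T: [-1 -1  1  1  1  0  1  0]
RREF → pivots at {X1,X2,X3} ⇒ r = 3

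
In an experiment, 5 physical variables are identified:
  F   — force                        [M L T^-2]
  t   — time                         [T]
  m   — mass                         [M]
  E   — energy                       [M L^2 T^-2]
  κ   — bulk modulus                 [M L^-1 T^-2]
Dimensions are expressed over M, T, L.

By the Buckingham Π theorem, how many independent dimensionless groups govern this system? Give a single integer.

2

Write exponents as rows M,T,L / cols F,t,m,E,κ:
  M: [ 1  0  1  1  1]
  T: [-2  1  0 -2 -2]
  L: [ 1  0  0  2 -1]
RREF → pivots at {F,t,m} ⇒ r = 3
Π count = n − r = 5 − 3 = 2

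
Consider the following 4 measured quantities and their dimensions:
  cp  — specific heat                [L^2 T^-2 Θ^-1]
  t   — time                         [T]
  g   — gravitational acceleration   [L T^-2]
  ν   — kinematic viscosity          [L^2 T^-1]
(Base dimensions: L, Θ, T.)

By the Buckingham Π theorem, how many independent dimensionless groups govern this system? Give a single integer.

1

Exponent matrix [L,Θ,T] × [cp,t,g,ν]:
  L: [ 2  0  1  2]
  Θ: [-1  0  0  0]
  T: [-2  1 -2 -1]
Echelon form has 3 nonzero rows (pivots: cp,t,g)
n=4, r=3 ⇒ 1 dimensionless group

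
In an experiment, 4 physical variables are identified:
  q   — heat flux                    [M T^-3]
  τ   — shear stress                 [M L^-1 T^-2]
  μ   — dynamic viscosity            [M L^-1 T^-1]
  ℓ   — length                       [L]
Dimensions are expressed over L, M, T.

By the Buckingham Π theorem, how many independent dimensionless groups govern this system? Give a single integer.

1

Dimensional matrix (L×M×T by q×τ×μ×ℓ):
  L: [ 0 -1 -1  1]
  M: [ 1  1  1  0]
  T: [-3 -2 -1  0]
Echelon form has 3 nonzero rows (pivots: q,τ,μ)
n=4, r=3 ⇒ 1 dimensionless group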